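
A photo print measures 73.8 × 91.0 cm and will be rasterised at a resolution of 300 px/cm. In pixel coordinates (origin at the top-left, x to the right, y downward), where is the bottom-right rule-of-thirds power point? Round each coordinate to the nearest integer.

x = 14760 px, y = 18200 px

In pixels the canvas is 73.8 × 300 = 22140 wide and 91.0 × 300 = 27300 tall.
The bottom-right point is two-thirds across and two-thirds down:
x = 2 × 22140/3 ≈ 14760; y = 2 × 27300/3 ≈ 18200.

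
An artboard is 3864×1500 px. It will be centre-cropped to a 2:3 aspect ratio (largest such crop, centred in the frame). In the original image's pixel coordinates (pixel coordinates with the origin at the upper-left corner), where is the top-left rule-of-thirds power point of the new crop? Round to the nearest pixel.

(1765, 500)

3864/1500 > 2/3, so the 2:3 crop keeps the full height 1500 and trims width to 1500 × 2/3 = 1000.00 px.
Left offset = (3864 − 1000.00)/2 = 1432.00 px; top offset = 0.
Top-left is one-third across and one-third down within the crop:
x = 1432.00 + 1 × 1000.00/3 ≈ 1765; y = 0.00 + 1 × 1500.00/3 ≈ 500.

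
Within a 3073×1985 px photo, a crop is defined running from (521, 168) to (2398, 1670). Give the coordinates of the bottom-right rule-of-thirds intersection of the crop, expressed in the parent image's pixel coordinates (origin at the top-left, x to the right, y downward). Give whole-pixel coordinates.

(1772, 1169)

Crop width = 2398 − 521 = 1877 px; one third is 625.67 px.
Crop height = 1670 − 168 = 1502 px; one third is 500.67 px.
The bottom-right point is two-thirds across and two-thirds down within the crop:
x = 521 + 2 × 625.67 ≈ 1772; y = 168 + 2 × 500.67 ≈ 1169.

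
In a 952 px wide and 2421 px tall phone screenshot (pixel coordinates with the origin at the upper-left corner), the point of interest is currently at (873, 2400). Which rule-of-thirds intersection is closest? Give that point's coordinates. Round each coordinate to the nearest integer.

Third lines: x ∈ {317, 635}, y ∈ {807, 1614}.
873 is closer to x = 635; 2400 is closer to y = 1614.
So the nearest intersection is the lower-right power point.

x = 635 px, y = 1614 px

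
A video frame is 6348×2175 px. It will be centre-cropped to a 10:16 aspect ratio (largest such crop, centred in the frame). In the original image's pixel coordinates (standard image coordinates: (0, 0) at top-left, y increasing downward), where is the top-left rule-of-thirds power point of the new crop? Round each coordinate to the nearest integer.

x = 2947 px, y = 725 px

6348/2175 > 10/16, so the 10:16 crop keeps the full height 2175 and trims width to 2175 × 10/16 = 1359.38 px.
Left offset = (6348 − 1359.38)/2 = 2494.31 px; top offset = 0.
Top-left is one-third across and one-third down within the crop:
x = 2494.31 + 1 × 1359.38/3 ≈ 2947; y = 0.00 + 1 × 2175.00/3 ≈ 725.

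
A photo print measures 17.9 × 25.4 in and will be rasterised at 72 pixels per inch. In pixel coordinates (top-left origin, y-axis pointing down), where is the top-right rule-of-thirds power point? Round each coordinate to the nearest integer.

x = 859 px, y = 610 px

In pixels the canvas is 17.9 × 72 = 1288.8 wide and 25.4 × 72 = 1828.8 tall.
The top-right point is two-thirds across and one-third down:
x = 2 × 1288.8/3 ≈ 859; y = 1 × 1828.8/3 ≈ 610.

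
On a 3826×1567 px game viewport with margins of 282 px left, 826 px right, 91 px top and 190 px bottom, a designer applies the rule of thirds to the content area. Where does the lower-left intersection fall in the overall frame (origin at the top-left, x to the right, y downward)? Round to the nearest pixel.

x = 1188 px, y = 948 px

Content width = 3826 − 282 − 826 = 2718 px; content height = 1567 − 91 − 190 = 1286 px.
Lower-left is one-third across and two-thirds down within the content area.
x = 282 + 1 × 2718/3 = 282 + 906.00 ≈ 1188
y = 91 + 2 × 1286/3 = 91 + 857.33 ≈ 948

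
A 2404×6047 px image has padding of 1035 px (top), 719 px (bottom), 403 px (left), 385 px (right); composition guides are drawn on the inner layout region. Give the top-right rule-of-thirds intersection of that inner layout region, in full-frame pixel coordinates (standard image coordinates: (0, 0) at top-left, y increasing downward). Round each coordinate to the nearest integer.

Content width = 2404 − 403 − 385 = 1616 px; content height = 6047 − 1035 − 719 = 4293 px.
Top-right is two-thirds across and one-third down within the inner layout region.
x = 403 + 2 × 1616/3 = 403 + 1077.33 ≈ 1480
y = 1035 + 1 × 4293/3 = 1035 + 1431.00 ≈ 2466

x = 1480 px, y = 2466 px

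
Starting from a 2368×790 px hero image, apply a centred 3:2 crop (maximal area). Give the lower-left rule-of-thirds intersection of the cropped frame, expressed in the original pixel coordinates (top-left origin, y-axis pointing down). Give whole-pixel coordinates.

x = 987 px, y = 527 px

2368/790 > 3/2, so the 3:2 crop keeps the full height 790 and trims width to 790 × 3/2 = 1185.00 px.
Left offset = (2368 − 1185.00)/2 = 591.50 px; top offset = 0.
Lower-left is one-third across and two-thirds down within the crop:
x = 591.50 + 1 × 1185.00/3 ≈ 987; y = 0.00 + 2 × 790.00/3 ≈ 527.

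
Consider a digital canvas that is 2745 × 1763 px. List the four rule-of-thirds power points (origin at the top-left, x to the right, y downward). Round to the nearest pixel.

(915, 588), (1830, 588), (915, 1175), (1830, 1175)

One third of 2745 is 915; one third of 1763 is 587.67.
Vertical third lines at x = 915 and x = 1830; horizontal third lines at y = 588 and y = 1175.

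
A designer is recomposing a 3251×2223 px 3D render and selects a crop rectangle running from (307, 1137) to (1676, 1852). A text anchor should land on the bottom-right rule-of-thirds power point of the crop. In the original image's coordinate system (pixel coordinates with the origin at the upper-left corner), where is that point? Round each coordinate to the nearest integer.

Crop width = 1676 − 307 = 1369 px; one third is 456.33 px.
Crop height = 1852 − 1137 = 715 px; one third is 238.33 px.
The bottom-right point is two-thirds across and two-thirds down within the crop:
x = 307 + 2 × 456.33 ≈ 1220; y = 1137 + 2 × 238.33 ≈ 1614.

(1220, 1614)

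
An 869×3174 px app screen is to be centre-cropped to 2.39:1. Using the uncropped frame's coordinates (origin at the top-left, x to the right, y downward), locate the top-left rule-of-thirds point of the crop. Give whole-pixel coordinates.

869/3174 < 2.39/1, so the 2.39:1 crop keeps the full width 869 and trims height to 869 × 1/2.39 = 363.60 px.
Top offset = (3174 − 363.60)/2 = 1405.20 px; left offset = 0.
Top-left is one-third across and one-third down within the crop:
x = 0.00 + 1 × 869.00/3 ≈ 290; y = 1405.20 + 1 × 363.60/3 ≈ 1526.

(290, 1526)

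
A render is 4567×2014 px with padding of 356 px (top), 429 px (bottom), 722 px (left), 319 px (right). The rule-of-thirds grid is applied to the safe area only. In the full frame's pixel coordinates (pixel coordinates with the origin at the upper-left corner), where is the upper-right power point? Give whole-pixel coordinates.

Content width = 4567 − 722 − 319 = 3526 px; content height = 2014 − 356 − 429 = 1229 px.
Upper-right is two-thirds across and one-third down within the safe area.
x = 722 + 2 × 3526/3 = 722 + 2350.67 ≈ 3073
y = 356 + 1 × 1229/3 = 356 + 409.67 ≈ 766

(3073, 766)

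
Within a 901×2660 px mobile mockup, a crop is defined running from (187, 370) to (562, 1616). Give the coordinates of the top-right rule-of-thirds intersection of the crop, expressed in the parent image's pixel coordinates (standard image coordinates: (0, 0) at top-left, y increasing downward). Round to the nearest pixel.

(437, 785)

Crop width = 562 − 187 = 375 px; one third is 125.00 px.
Crop height = 1616 − 370 = 1246 px; one third is 415.33 px.
The top-right point is two-thirds across and one-third down within the crop:
x = 187 + 2 × 125.00 ≈ 437; y = 370 + 1 × 415.33 ≈ 785.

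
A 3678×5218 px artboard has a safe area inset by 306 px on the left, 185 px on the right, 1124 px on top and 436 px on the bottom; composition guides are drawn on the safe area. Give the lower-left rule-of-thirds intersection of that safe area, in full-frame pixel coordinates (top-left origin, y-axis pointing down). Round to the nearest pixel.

Content width = 3678 − 306 − 185 = 3187 px; content height = 5218 − 1124 − 436 = 3658 px.
Lower-left is one-third across and two-thirds down within the safe area.
x = 306 + 1 × 3187/3 = 306 + 1062.33 ≈ 1368
y = 1124 + 2 × 3658/3 = 1124 + 2438.67 ≈ 3563

x = 1368 px, y = 3563 px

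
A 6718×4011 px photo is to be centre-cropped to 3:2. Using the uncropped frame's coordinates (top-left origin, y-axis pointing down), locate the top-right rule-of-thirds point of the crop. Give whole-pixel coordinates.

(4362, 1337)

6718/4011 > 3/2, so the 3:2 crop keeps the full height 4011 and trims width to 4011 × 3/2 = 6016.50 px.
Left offset = (6718 − 6016.50)/2 = 350.75 px; top offset = 0.
Top-right is two-thirds across and one-third down within the crop:
x = 350.75 + 2 × 6016.50/3 ≈ 4362; y = 0.00 + 1 × 4011.00/3 ≈ 1337.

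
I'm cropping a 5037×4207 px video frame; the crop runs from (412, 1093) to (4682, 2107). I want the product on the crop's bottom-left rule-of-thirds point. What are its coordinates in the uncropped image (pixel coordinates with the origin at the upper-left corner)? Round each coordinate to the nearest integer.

Crop width = 4682 − 412 = 4270 px; one third is 1423.33 px.
Crop height = 2107 − 1093 = 1014 px; one third is 338.00 px.
The bottom-left point is one-third across and two-thirds down within the crop:
x = 412 + 1 × 1423.33 ≈ 1835; y = 1093 + 2 × 338.00 ≈ 1769.

(1835, 1769)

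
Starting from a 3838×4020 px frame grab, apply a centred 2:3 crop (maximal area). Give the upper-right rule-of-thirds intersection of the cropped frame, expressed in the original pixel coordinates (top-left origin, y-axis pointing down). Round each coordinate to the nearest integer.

3838/4020 > 2/3, so the 2:3 crop keeps the full height 4020 and trims width to 4020 × 2/3 = 2680.00 px.
Left offset = (3838 − 2680.00)/2 = 579.00 px; top offset = 0.
Upper-right is two-thirds across and one-third down within the crop:
x = 579.00 + 2 × 2680.00/3 ≈ 2366; y = 0.00 + 1 × 4020.00/3 ≈ 1340.

x = 2366 px, y = 1340 px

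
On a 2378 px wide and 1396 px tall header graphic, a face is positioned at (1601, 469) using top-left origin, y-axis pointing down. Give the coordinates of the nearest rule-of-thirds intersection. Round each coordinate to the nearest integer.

(1585, 465)

Third lines: x ∈ {793, 1585}, y ∈ {465, 931}.
1601 is closer to x = 1585; 469 is closer to y = 465.
So the nearest intersection is the upper-right power point.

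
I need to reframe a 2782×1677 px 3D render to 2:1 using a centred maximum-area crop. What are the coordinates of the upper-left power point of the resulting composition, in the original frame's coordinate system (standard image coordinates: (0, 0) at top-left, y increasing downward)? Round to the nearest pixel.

x = 927 px, y = 607 px

2782/1677 < 2/1, so the 2:1 crop keeps the full width 2782 and trims height to 2782 × 1/2 = 1391.00 px.
Top offset = (1677 − 1391.00)/2 = 143.00 px; left offset = 0.
Upper-left is one-third across and one-third down within the crop:
x = 0.00 + 1 × 2782.00/3 ≈ 927; y = 143.00 + 1 × 1391.00/3 ≈ 607.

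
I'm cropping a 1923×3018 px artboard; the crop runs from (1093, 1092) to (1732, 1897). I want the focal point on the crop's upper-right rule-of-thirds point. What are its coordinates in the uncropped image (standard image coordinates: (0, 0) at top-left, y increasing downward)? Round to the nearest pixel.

(1519, 1360)

Crop width = 1732 − 1093 = 639 px; one third is 213.00 px.
Crop height = 1897 − 1092 = 805 px; one third is 268.33 px.
The upper-right point is two-thirds across and one-third down within the crop:
x = 1093 + 2 × 213.00 ≈ 1519; y = 1092 + 1 × 268.33 ≈ 1360.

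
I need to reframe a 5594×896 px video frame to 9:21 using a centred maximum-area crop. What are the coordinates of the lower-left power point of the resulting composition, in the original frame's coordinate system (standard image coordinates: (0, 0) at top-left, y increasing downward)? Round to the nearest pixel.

(2733, 597)

5594/896 > 9/21, so the 9:21 crop keeps the full height 896 and trims width to 896 × 9/21 = 384.00 px.
Left offset = (5594 − 384.00)/2 = 2605.00 px; top offset = 0.
Lower-left is one-third across and two-thirds down within the crop:
x = 2605.00 + 1 × 384.00/3 ≈ 2733; y = 0.00 + 2 × 896.00/3 ≈ 597.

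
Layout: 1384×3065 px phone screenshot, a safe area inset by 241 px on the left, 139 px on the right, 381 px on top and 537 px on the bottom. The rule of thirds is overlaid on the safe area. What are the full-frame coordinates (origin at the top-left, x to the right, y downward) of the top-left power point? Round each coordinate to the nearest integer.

Content width = 1384 − 241 − 139 = 1004 px; content height = 3065 − 381 − 537 = 2147 px.
Top-left is one-third across and one-third down within the safe area.
x = 241 + 1 × 1004/3 = 241 + 334.67 ≈ 576
y = 381 + 1 × 2147/3 = 381 + 715.67 ≈ 1097

x = 576 px, y = 1097 px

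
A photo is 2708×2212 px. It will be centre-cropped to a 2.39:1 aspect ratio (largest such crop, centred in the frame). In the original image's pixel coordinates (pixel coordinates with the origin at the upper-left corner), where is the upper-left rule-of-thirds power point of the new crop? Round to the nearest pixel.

(903, 917)

2708/2212 < 2.39/1, so the 2.39:1 crop keeps the full width 2708 and trims height to 2708 × 1/2.39 = 1133.05 px.
Top offset = (2212 − 1133.05)/2 = 539.47 px; left offset = 0.
Upper-left is one-third across and one-third down within the crop:
x = 0.00 + 1 × 2708.00/3 ≈ 903; y = 539.47 + 1 × 1133.05/3 ≈ 917.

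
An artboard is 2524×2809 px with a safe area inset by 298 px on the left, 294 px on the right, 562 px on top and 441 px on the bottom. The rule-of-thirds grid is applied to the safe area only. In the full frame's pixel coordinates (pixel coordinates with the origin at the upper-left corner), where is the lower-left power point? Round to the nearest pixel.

Content width = 2524 − 298 − 294 = 1932 px; content height = 2809 − 562 − 441 = 1806 px.
Lower-left is one-third across and two-thirds down within the safe area.
x = 298 + 1 × 1932/3 = 298 + 644.00 ≈ 942
y = 562 + 2 × 1806/3 = 562 + 1204.00 ≈ 1766

x = 942 px, y = 1766 px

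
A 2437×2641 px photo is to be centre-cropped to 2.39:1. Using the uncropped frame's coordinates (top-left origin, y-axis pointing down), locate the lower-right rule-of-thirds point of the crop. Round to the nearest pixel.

x = 1625 px, y = 1490 px

2437/2641 < 2.39/1, so the 2.39:1 crop keeps the full width 2437 and trims height to 2437 × 1/2.39 = 1019.67 px.
Top offset = (2641 − 1019.67)/2 = 810.67 px; left offset = 0.
Lower-right is two-thirds across and two-thirds down within the crop:
x = 0.00 + 2 × 2437.00/3 ≈ 1625; y = 810.67 + 2 × 1019.67/3 ≈ 1490.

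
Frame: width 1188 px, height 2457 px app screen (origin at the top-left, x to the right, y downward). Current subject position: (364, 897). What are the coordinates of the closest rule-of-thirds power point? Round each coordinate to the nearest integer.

Third lines: x ∈ {396, 792}, y ∈ {819, 1638}.
364 is closer to x = 396; 897 is closer to y = 819.
So the nearest intersection is the upper-left power point.

(396, 819)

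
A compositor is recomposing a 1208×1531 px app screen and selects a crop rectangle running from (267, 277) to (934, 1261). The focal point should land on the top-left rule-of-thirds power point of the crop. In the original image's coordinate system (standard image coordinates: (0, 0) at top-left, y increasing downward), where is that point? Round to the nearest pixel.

x = 489 px, y = 605 px

Crop width = 934 − 267 = 667 px; one third is 222.33 px.
Crop height = 1261 − 277 = 984 px; one third is 328.00 px.
The top-left point is one-third across and one-third down within the crop:
x = 267 + 1 × 222.33 ≈ 489; y = 277 + 1 × 328.00 ≈ 605.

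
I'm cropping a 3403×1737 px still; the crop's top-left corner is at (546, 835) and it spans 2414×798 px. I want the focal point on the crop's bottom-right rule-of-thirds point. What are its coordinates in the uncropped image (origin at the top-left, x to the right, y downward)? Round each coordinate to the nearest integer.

One third of the crop width 2414 is 804.67 px.
One third of the crop height 798 is 266.00 px.
The bottom-right point is two-thirds across and two-thirds down within the crop:
x = 546 + 2 × 804.67 ≈ 2155; y = 835 + 2 × 266.00 ≈ 1367.

x = 2155 px, y = 1367 px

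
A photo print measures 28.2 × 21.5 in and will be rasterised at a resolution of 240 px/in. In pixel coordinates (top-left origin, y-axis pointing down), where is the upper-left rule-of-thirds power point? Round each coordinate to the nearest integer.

In pixels the canvas is 28.2 × 240 = 6768 wide and 21.5 × 240 = 5160 tall.
The upper-left point is one-third across and one-third down:
x = 1 × 6768/3 ≈ 2256; y = 1 × 5160/3 ≈ 1720.

(2256, 1720)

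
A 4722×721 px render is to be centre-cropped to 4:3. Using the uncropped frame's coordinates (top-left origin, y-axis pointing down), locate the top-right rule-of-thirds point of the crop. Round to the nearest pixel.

x = 2521 px, y = 240 px

4722/721 > 4/3, so the 4:3 crop keeps the full height 721 and trims width to 721 × 4/3 = 961.33 px.
Left offset = (4722 − 961.33)/2 = 1880.33 px; top offset = 0.
Top-right is two-thirds across and one-third down within the crop:
x = 1880.33 + 2 × 961.33/3 ≈ 2521; y = 0.00 + 1 × 721.00/3 ≈ 240.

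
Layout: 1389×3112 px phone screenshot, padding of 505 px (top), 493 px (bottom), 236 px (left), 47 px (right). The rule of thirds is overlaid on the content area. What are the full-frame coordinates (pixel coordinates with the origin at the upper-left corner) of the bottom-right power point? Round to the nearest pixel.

Content width = 1389 − 236 − 47 = 1106 px; content height = 3112 − 505 − 493 = 2114 px.
Bottom-right is two-thirds across and two-thirds down within the content area.
x = 236 + 2 × 1106/3 = 236 + 737.33 ≈ 973
y = 505 + 2 × 2114/3 = 505 + 1409.33 ≈ 1914

(973, 1914)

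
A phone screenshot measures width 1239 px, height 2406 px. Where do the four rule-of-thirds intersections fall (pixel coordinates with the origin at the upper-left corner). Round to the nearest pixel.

(413, 802), (826, 802), (413, 1604), (826, 1604)

One third of 1239 is 413; one third of 2406 is 802.
Vertical third lines at x = 413 and x = 826; horizontal third lines at y = 802 and y = 1604.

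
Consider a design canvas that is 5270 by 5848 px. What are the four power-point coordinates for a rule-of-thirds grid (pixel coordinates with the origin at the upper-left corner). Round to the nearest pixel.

One third of 5270 is 1756.67; one third of 5848 is 1949.33.
Vertical third lines at x = 1757 and x = 3513; horizontal third lines at y = 1949 and y = 3899.

(1757, 1949), (3513, 1949), (1757, 3899), (3513, 3899)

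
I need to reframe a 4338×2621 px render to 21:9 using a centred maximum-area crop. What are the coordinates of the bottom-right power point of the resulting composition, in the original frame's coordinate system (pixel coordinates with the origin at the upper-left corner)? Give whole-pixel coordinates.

4338/2621 < 21/9, so the 21:9 crop keeps the full width 4338 and trims height to 4338 × 9/21 = 1859.14 px.
Top offset = (2621 − 1859.14)/2 = 380.93 px; left offset = 0.
Bottom-right is two-thirds across and two-thirds down within the crop:
x = 0.00 + 2 × 4338.00/3 ≈ 2892; y = 380.93 + 2 × 1859.14/3 ≈ 1620.

x = 2892 px, y = 1620 px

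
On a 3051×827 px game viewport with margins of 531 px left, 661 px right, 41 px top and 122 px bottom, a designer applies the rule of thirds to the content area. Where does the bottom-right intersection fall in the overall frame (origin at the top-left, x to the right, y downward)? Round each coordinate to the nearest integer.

x = 1770 px, y = 484 px

Content width = 3051 − 531 − 661 = 1859 px; content height = 827 − 41 − 122 = 664 px.
Bottom-right is two-thirds across and two-thirds down within the content area.
x = 531 + 2 × 1859/3 = 531 + 1239.33 ≈ 1770
y = 41 + 2 × 664/3 = 41 + 442.67 ≈ 484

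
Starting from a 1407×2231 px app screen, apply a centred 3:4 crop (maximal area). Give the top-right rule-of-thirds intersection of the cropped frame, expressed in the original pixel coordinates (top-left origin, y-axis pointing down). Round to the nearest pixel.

1407/2231 < 3/4, so the 3:4 crop keeps the full width 1407 and trims height to 1407 × 4/3 = 1876.00 px.
Top offset = (2231 − 1876.00)/2 = 177.50 px; left offset = 0.
Top-right is two-thirds across and one-third down within the crop:
x = 0.00 + 2 × 1407.00/3 ≈ 938; y = 177.50 + 1 × 1876.00/3 ≈ 803.

x = 938 px, y = 803 px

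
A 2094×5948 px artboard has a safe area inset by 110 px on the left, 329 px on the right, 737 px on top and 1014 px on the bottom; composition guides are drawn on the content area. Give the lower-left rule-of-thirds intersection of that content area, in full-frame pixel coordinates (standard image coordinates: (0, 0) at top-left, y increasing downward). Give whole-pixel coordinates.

Content width = 2094 − 110 − 329 = 1655 px; content height = 5948 − 737 − 1014 = 4197 px.
Lower-left is one-third across and two-thirds down within the content area.
x = 110 + 1 × 1655/3 = 110 + 551.67 ≈ 662
y = 737 + 2 × 4197/3 = 737 + 2798.00 ≈ 3535

x = 662 px, y = 3535 px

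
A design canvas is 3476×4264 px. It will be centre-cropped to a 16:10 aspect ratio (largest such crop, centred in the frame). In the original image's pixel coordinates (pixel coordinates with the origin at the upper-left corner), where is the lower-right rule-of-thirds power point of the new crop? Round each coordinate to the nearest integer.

3476/4264 < 16/10, so the 16:10 crop keeps the full width 3476 and trims height to 3476 × 10/16 = 2172.50 px.
Top offset = (4264 − 2172.50)/2 = 1045.75 px; left offset = 0.
Lower-right is two-thirds across and two-thirds down within the crop:
x = 0.00 + 2 × 3476.00/3 ≈ 2317; y = 1045.75 + 2 × 2172.50/3 ≈ 2494.

x = 2317 px, y = 2494 px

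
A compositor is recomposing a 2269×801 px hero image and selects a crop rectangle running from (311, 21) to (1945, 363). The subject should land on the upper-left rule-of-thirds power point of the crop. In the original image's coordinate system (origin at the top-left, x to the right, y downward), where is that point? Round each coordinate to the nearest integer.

Crop width = 1945 − 311 = 1634 px; one third is 544.67 px.
Crop height = 363 − 21 = 342 px; one third is 114.00 px.
The upper-left point is one-third across and one-third down within the crop:
x = 311 + 1 × 544.67 ≈ 856; y = 21 + 1 × 114.00 ≈ 135.

x = 856 px, y = 135 px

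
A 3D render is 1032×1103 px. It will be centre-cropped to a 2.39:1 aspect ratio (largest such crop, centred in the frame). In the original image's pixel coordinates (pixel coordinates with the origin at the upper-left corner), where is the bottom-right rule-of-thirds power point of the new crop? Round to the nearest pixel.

1032/1103 < 2.39/1, so the 2.39:1 crop keeps the full width 1032 and trims height to 1032 × 1/2.39 = 431.80 px.
Top offset = (1103 − 431.80)/2 = 335.60 px; left offset = 0.
Bottom-right is two-thirds across and two-thirds down within the crop:
x = 0.00 + 2 × 1032.00/3 ≈ 688; y = 335.60 + 2 × 431.80/3 ≈ 623.

(688, 623)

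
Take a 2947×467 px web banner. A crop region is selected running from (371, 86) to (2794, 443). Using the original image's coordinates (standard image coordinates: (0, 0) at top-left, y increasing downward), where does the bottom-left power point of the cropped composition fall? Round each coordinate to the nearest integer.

x = 1179 px, y = 324 px

Crop width = 2794 − 371 = 2423 px; one third is 807.67 px.
Crop height = 443 − 86 = 357 px; one third is 119.00 px.
The bottom-left point is one-third across and two-thirds down within the crop:
x = 371 + 1 × 807.67 ≈ 1179; y = 86 + 2 × 119.00 ≈ 324.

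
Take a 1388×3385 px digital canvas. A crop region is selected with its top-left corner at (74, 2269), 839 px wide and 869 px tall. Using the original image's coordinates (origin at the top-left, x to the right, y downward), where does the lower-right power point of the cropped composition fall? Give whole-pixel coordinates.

(633, 2848)

One third of the crop width 839 is 279.67 px.
One third of the crop height 869 is 289.67 px.
The lower-right point is two-thirds across and two-thirds down within the crop:
x = 74 + 2 × 279.67 ≈ 633; y = 2269 + 2 × 289.67 ≈ 2848.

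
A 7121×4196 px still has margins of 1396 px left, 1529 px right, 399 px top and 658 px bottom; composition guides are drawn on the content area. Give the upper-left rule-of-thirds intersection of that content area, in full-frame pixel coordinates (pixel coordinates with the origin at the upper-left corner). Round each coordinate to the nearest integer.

x = 2795 px, y = 1445 px

Content width = 7121 − 1396 − 1529 = 4196 px; content height = 4196 − 399 − 658 = 3139 px.
Upper-left is one-third across and one-third down within the content area.
x = 1396 + 1 × 4196/3 = 1396 + 1398.67 ≈ 2795
y = 399 + 1 × 3139/3 = 399 + 1046.33 ≈ 1445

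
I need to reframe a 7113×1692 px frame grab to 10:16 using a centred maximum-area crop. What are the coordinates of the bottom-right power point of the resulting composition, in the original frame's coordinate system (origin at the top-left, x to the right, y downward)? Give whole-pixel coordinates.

x = 3733 px, y = 1128 px

7113/1692 > 10/16, so the 10:16 crop keeps the full height 1692 and trims width to 1692 × 10/16 = 1057.50 px.
Left offset = (7113 − 1057.50)/2 = 3027.75 px; top offset = 0.
Bottom-right is two-thirds across and two-thirds down within the crop:
x = 3027.75 + 2 × 1057.50/3 ≈ 3733; y = 0.00 + 2 × 1692.00/3 ≈ 1128.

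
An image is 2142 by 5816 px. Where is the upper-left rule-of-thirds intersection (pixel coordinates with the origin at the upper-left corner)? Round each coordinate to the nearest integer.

The upper-left point sits one-third of the way across and one-third of the way down.
x = 1 × 2142/3 ≈ 714; y = 1 × 5816/3 ≈ 1939.

x = 714 px, y = 1939 px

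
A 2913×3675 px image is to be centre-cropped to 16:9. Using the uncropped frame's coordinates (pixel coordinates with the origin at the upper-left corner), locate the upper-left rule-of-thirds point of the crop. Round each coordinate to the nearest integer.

2913/3675 < 16/9, so the 16:9 crop keeps the full width 2913 and trims height to 2913 × 9/16 = 1638.56 px.
Top offset = (3675 − 1638.56)/2 = 1018.22 px; left offset = 0.
Upper-left is one-third across and one-third down within the crop:
x = 0.00 + 1 × 2913.00/3 ≈ 971; y = 1018.22 + 1 × 1638.56/3 ≈ 1564.

x = 971 px, y = 1564 px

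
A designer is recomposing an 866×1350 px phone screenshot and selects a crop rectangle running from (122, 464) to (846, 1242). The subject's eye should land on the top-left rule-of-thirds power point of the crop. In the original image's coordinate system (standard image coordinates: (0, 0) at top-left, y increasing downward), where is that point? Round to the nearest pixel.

x = 363 px, y = 723 px

Crop width = 846 − 122 = 724 px; one third is 241.33 px.
Crop height = 1242 − 464 = 778 px; one third is 259.33 px.
The top-left point is one-third across and one-third down within the crop:
x = 122 + 1 × 241.33 ≈ 363; y = 464 + 1 × 259.33 ≈ 723.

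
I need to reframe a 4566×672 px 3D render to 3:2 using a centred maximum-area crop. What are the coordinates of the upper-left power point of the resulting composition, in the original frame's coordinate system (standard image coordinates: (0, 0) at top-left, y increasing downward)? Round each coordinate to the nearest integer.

4566/672 > 3/2, so the 3:2 crop keeps the full height 672 and trims width to 672 × 3/2 = 1008.00 px.
Left offset = (4566 − 1008.00)/2 = 1779.00 px; top offset = 0.
Upper-left is one-third across and one-third down within the crop:
x = 1779.00 + 1 × 1008.00/3 ≈ 2115; y = 0.00 + 1 × 672.00/3 ≈ 224.

(2115, 224)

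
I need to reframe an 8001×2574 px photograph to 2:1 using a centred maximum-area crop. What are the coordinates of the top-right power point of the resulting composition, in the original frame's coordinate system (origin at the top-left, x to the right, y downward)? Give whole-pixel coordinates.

8001/2574 > 2/1, so the 2:1 crop keeps the full height 2574 and trims width to 2574 × 2/1 = 5148.00 px.
Left offset = (8001 − 5148.00)/2 = 1426.50 px; top offset = 0.
Top-right is two-thirds across and one-third down within the crop:
x = 1426.50 + 2 × 5148.00/3 ≈ 4859; y = 0.00 + 1 × 2574.00/3 ≈ 858.

x = 4859 px, y = 858 px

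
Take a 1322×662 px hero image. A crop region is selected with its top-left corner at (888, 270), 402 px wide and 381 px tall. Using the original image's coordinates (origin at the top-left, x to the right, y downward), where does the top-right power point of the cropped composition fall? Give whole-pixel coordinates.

(1156, 397)

One third of the crop width 402 is 134.00 px.
One third of the crop height 381 is 127.00 px.
The top-right point is two-thirds across and one-third down within the crop:
x = 888 + 2 × 134.00 ≈ 1156; y = 270 + 1 × 127.00 ≈ 397.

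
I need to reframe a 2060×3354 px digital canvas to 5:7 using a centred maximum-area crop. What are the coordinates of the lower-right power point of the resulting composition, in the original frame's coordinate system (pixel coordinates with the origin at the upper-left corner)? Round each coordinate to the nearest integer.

2060/3354 < 5/7, so the 5:7 crop keeps the full width 2060 and trims height to 2060 × 7/5 = 2884.00 px.
Top offset = (3354 − 2884.00)/2 = 235.00 px; left offset = 0.
Lower-right is two-thirds across and two-thirds down within the crop:
x = 0.00 + 2 × 2060.00/3 ≈ 1373; y = 235.00 + 2 × 2884.00/3 ≈ 2158.

x = 1373 px, y = 2158 px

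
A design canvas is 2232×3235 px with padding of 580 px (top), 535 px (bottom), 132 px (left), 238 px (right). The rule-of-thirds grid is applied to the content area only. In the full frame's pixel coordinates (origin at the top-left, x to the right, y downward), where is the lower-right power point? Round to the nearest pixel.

(1373, 1993)

Content width = 2232 − 132 − 238 = 1862 px; content height = 3235 − 580 − 535 = 2120 px.
Lower-right is two-thirds across and two-thirds down within the content area.
x = 132 + 2 × 1862/3 = 132 + 1241.33 ≈ 1373
y = 580 + 2 × 2120/3 = 580 + 1413.33 ≈ 1993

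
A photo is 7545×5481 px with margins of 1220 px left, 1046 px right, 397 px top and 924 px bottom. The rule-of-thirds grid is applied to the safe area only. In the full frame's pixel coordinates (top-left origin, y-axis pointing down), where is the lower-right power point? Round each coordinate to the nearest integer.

x = 4739 px, y = 3170 px

Content width = 7545 − 1220 − 1046 = 5279 px; content height = 5481 − 397 − 924 = 4160 px.
Lower-right is two-thirds across and two-thirds down within the safe area.
x = 1220 + 2 × 5279/3 = 1220 + 3519.33 ≈ 4739
y = 397 + 2 × 4160/3 = 397 + 2773.33 ≈ 3170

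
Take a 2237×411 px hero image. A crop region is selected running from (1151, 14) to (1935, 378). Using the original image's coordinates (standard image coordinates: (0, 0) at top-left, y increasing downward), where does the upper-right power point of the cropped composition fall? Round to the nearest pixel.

Crop width = 1935 − 1151 = 784 px; one third is 261.33 px.
Crop height = 378 − 14 = 364 px; one third is 121.33 px.
The upper-right point is two-thirds across and one-third down within the crop:
x = 1151 + 2 × 261.33 ≈ 1674; y = 14 + 1 × 121.33 ≈ 135.

(1674, 135)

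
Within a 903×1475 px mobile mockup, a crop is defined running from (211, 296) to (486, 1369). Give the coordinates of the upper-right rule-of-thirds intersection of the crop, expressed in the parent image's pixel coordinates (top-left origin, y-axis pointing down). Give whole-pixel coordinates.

Crop width = 486 − 211 = 275 px; one third is 91.67 px.
Crop height = 1369 − 296 = 1073 px; one third is 357.67 px.
The upper-right point is two-thirds across and one-third down within the crop:
x = 211 + 2 × 91.67 ≈ 394; y = 296 + 1 × 357.67 ≈ 654.

(394, 654)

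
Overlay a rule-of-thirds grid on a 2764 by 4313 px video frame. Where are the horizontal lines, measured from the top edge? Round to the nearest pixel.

4313 / 3 = 1437.67, so the horizontal lines sit at one and two thirds of 4313.

y = 1438 px and y = 2875 px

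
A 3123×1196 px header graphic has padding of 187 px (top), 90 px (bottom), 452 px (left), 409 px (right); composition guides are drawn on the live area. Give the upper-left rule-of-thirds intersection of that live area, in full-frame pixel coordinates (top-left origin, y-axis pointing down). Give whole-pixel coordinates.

Content width = 3123 − 452 − 409 = 2262 px; content height = 1196 − 187 − 90 = 919 px.
Upper-left is one-third across and one-third down within the live area.
x = 452 + 1 × 2262/3 = 452 + 754.00 ≈ 1206
y = 187 + 1 × 919/3 = 187 + 306.33 ≈ 493

(1206, 493)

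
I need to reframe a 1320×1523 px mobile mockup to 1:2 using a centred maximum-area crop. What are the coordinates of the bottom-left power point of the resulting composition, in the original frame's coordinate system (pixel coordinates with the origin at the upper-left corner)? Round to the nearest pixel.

1320/1523 > 1/2, so the 1:2 crop keeps the full height 1523 and trims width to 1523 × 1/2 = 761.50 px.
Left offset = (1320 − 761.50)/2 = 279.25 px; top offset = 0.
Bottom-left is one-third across and two-thirds down within the crop:
x = 279.25 + 1 × 761.50/3 ≈ 533; y = 0.00 + 2 × 1523.00/3 ≈ 1015.

x = 533 px, y = 1015 px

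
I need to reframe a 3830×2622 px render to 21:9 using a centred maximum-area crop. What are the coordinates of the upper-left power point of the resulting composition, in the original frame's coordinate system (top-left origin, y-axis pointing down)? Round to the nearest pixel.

x = 1277 px, y = 1037 px

3830/2622 < 21/9, so the 21:9 crop keeps the full width 3830 and trims height to 3830 × 9/21 = 1641.43 px.
Top offset = (2622 − 1641.43)/2 = 490.29 px; left offset = 0.
Upper-left is one-third across and one-third down within the crop:
x = 0.00 + 1 × 3830.00/3 ≈ 1277; y = 490.29 + 1 × 1641.43/3 ≈ 1037.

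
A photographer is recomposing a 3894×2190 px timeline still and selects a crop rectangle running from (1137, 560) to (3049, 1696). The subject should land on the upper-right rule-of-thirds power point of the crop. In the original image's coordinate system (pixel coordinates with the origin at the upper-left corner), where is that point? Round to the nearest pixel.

x = 2412 px, y = 939 px

Crop width = 3049 − 1137 = 1912 px; one third is 637.33 px.
Crop height = 1696 − 560 = 1136 px; one third is 378.67 px.
The upper-right point is two-thirds across and one-third down within the crop:
x = 1137 + 2 × 637.33 ≈ 2412; y = 560 + 1 × 378.67 ≈ 939.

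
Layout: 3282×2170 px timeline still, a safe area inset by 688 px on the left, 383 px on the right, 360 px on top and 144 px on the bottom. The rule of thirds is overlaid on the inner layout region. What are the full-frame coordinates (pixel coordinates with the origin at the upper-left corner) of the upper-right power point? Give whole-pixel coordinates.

Content width = 3282 − 688 − 383 = 2211 px; content height = 2170 − 360 − 144 = 1666 px.
Upper-right is two-thirds across and one-third down within the inner layout region.
x = 688 + 2 × 2211/3 = 688 + 1474.00 ≈ 2162
y = 360 + 1 × 1666/3 = 360 + 555.33 ≈ 915

x = 2162 px, y = 915 px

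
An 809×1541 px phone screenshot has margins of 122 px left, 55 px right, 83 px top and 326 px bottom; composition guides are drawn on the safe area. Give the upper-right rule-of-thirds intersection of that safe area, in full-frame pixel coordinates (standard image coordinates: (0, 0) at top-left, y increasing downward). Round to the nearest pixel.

x = 543 px, y = 460 px

Content width = 809 − 122 − 55 = 632 px; content height = 1541 − 83 − 326 = 1132 px.
Upper-right is two-thirds across and one-third down within the safe area.
x = 122 + 2 × 632/3 = 122 + 421.33 ≈ 543
y = 83 + 1 × 1132/3 = 83 + 377.33 ≈ 460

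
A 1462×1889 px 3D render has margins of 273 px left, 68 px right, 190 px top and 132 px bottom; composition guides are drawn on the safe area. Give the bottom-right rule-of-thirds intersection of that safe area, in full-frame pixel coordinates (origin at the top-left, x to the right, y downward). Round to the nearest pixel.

Content width = 1462 − 273 − 68 = 1121 px; content height = 1889 − 190 − 132 = 1567 px.
Bottom-right is two-thirds across and two-thirds down within the safe area.
x = 273 + 2 × 1121/3 = 273 + 747.33 ≈ 1020
y = 190 + 2 × 1567/3 = 190 + 1044.67 ≈ 1235

x = 1020 px, y = 1235 px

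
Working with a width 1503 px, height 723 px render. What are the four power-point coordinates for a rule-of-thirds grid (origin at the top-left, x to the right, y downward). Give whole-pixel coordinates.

(501, 241), (1002, 241), (501, 482), (1002, 482)

One third of 1503 is 501; one third of 723 is 241.
Vertical third lines at x = 501 and x = 1002; horizontal third lines at y = 241 and y = 482.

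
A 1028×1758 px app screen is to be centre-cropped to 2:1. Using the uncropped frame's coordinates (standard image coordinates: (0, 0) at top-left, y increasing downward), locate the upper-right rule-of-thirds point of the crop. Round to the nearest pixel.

1028/1758 < 2/1, so the 2:1 crop keeps the full width 1028 and trims height to 1028 × 1/2 = 514.00 px.
Top offset = (1758 − 514.00)/2 = 622.00 px; left offset = 0.
Upper-right is two-thirds across and one-third down within the crop:
x = 0.00 + 2 × 1028.00/3 ≈ 685; y = 622.00 + 1 × 514.00/3 ≈ 793.

(685, 793)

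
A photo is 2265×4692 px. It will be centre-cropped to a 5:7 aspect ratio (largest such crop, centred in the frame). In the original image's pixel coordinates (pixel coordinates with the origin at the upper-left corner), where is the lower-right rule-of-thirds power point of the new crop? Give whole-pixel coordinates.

(1510, 2875)

2265/4692 < 5/7, so the 5:7 crop keeps the full width 2265 and trims height to 2265 × 7/5 = 3171.00 px.
Top offset = (4692 − 3171.00)/2 = 760.50 px; left offset = 0.
Lower-right is two-thirds across and two-thirds down within the crop:
x = 0.00 + 2 × 2265.00/3 ≈ 1510; y = 760.50 + 2 × 3171.00/3 ≈ 2875.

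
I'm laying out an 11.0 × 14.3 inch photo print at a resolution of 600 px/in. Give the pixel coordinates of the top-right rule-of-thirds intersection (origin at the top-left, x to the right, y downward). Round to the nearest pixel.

In pixels the canvas is 11.0 × 600 = 6600 wide and 14.3 × 600 = 8580 tall.
The top-right point is two-thirds across and one-third down:
x = 2 × 6600/3 ≈ 4400; y = 1 × 8580/3 ≈ 2860.

x = 4400 px, y = 2860 px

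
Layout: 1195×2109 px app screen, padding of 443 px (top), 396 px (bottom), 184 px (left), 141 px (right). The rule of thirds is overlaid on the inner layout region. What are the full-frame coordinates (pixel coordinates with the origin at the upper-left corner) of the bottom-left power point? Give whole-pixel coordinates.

x = 474 px, y = 1290 px

Content width = 1195 − 184 − 141 = 870 px; content height = 2109 − 443 − 396 = 1270 px.
Bottom-left is one-third across and two-thirds down within the inner layout region.
x = 184 + 1 × 870/3 = 184 + 290.00 ≈ 474
y = 443 + 2 × 1270/3 = 443 + 846.67 ≈ 1290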